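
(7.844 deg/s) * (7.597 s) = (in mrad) 1 deg/s = 0.017453293 rad/s, so 7.844 deg/s = 7.844 * 0.017453293 = 0.13690363 rad/s. 7.597 s is already in s. Combine: 0.13690363 rad/s * 7.597 s = 1.0400569 rad. 1 mrad = 0.001 rad, so 1.0400569 rad = 1.0400569 / 0.001 = 1040.0569 mrad ≈ 1040 mrad (4 s.f.). Final answer: 1040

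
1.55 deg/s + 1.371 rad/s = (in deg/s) 1 deg/s = 0.017453293 rad/s, so 1.55 deg/s = 1.55 * 0.017453293 = 0.027052603 rad/s. 1.371 rad/s is already in rad/s. Sum: 0.027052603 + 1.371 = 1.3980526 rad/s. 1 deg/s = 0.017453293 rad/s, so 1.3980526 rad/s = 1.3980526 / 0.017453293 = 80.102514 deg/s ≈ 80.1 deg/s (4 s.f.). Final answer: 80.1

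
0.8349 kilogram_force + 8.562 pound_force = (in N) 46.27. Check: 1 kilogram_force = 9.80665 N, so 0.8349 kilogram_force = 0.8349 * 9.80665 = 8.1875721 N. 1 pound_force = 4.4482216 N, so 8.562 pound_force = 8.562 * 4.4482216 = 38.085673 N. Sum: 8.1875721 + 38.085673 = 46.273246 N. Result: 46.273246 N ≈ 46.27 N (4 s.f.).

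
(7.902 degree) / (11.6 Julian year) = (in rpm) 3.598e-09. Check: 1 degree = 0.017453293 rad, so 7.902 degree = 7.902 * 0.017453293 = 0.13791592 rad. 1 Julian year = 31557600 s, so 11.6 Julian year = 11.6 * 31557600 = 3.6606816e+08 s. Combine: 0.13791592 rad / 3.6606816e+08 s = 3.7674928e-10 rad/s. 1 rpm = 0.10471976 rad/s, so 3.7674928e-10 rad/s = 3.7674928e-10 / 0.10471976 = 3.5976907e-09 rpm ≈ 3.598e-09 rpm (4 s.f.).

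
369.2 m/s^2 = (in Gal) 1 Gal = 0.01 m/s^2, so 369.2 m/s^2 = 369.2 / 0.01 = 36920 Gal ≈ 3.692e+04 Gal (4 s.f.). Final answer: 3.692e+04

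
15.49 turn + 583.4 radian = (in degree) 1 turn = 6.2831853 rad, so 15.49 turn = 15.49 * 6.2831853 = 97.32654 rad. 583.4 radian = 583.4 rad. Sum: 97.32654 + 583.4 = 680.72654 rad. 1 degree = 0.017453293 rad, so 680.72654 rad = 680.72654 / 0.017453293 = 39002.758 degree ≈ 3.9e+04 degree (4 s.f.). Final answer: 3.9e+04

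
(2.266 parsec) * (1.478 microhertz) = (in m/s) 1.033e+11. Check: 1 parsec = 3.0856776e+16 m, so 2.266 parsec = 2.266 * 3.0856776e+16 = 6.9921454e+16 m. 1 microhertz = 1e-06 Hz, so 1.478 microhertz = 1.478 * 1e-06 = 1.478e-06 Hz. Combine: 6.9921454e+16 m * 1.478e-06 Hz = 1.0334391e+11 m/s. Result: 1.0334391e+11 m/s ≈ 1.033e+11 m/s (4 s.f.).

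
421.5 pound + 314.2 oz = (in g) 2.001e+05. Check: 1 pound = 0.45359237 kg, so 421.5 pound = 421.5 * 0.45359237 = 191.18918 kg. 1 oz = 0.028349523 kg, so 314.2 oz = 314.2 * 0.028349523 = 8.9074202 kg. Sum: 191.18918 + 8.9074202 = 200.0966 kg. 1 g = 0.001 kg, so 200.0966 kg = 200.0966 / 0.001 = 200096.6 g ≈ 2.001e+05 g (4 s.f.).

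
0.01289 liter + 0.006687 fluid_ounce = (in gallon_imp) 1 liter = 0.001 m^3, so 0.01289 liter = 0.01289 * 0.001 = 1.289e-05 m^3. 1 fluid_ounce = 2.957353e-05 m^3, so 0.006687 fluid_ounce = 0.006687 * 2.957353e-05 = 1.9775819e-07 m^3. Sum: 1.289e-05 + 1.9775819e-07 = 1.3087758e-05 m^3. 1 gallon_imp = 0.00454609 m^3, so 1.3087758e-05 m^3 = 1.3087758e-05 / 0.00454609 = 0.0028789043 gallon_imp ≈ 0.002879 gallon_imp (4 s.f.). Final answer: 0.002879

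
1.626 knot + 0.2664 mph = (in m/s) 0.9556. Check: 1 knot = 0.51444444 m/s, so 1.626 knot = 1.626 * 0.51444444 = 0.83648667 m/s. 1 mph = 0.44704 m/s, so 0.2664 mph = 0.2664 * 0.44704 = 0.11909146 m/s. Sum: 0.83648667 + 0.11909146 = 0.95557812 m/s. Result: 0.95557812 m/s ≈ 0.9556 m/s (4 s.f.).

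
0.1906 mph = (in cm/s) 1 mph = 0.44704 m/s, so 0.1906 mph = 0.1906 * 0.44704 = 0.085205824 m/s. 1 cm/s = 0.01 m/s, so 0.085205824 m/s = 0.085205824 / 0.01 = 8.5205824 cm/s ≈ 8.521 cm/s (4 s.f.). Final answer: 8.521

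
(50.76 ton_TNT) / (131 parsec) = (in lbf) 1 ton_TNT = 4.184e+09 J, so 50.76 ton_TNT = 50.76 * 4.184e+09 = 2.1237984e+11 J. 1 parsec = 3.0856776e+16 m, so 131 parsec = 131 * 3.0856776e+16 = 4.0422376e+18 m. Combine: 2.1237984e+11 J / 4.0422376e+18 m = 5.2540167e-08 N. 1 lbf = 4.4482216 N, so 5.2540167e-08 N = 5.2540167e-08 / 4.4482216 = 1.1811499e-08 lbf ≈ 1.181e-08 lbf (4 s.f.). Final answer: 1.181e-08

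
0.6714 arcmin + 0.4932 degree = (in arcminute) 1 arcmin = 0.00029088821 rad, so 0.6714 arcmin = 0.6714 * 0.00029088821 = 0.00019530234 rad. 1 degree = 0.017453293 rad, so 0.4932 degree = 0.4932 * 0.017453293 = 0.0086079639 rad. Sum: 0.00019530234 + 0.0086079639 = 0.0088032662 rad. 1 arcminute = 0.00029088821 rad, so 0.0088032662 rad = 0.0088032662 / 0.00029088821 = 30.2634 arcminute ≈ 30.26 arcminute (4 s.f.). Final answer: 30.26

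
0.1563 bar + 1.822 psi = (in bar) 1 bar = 100000 Pa, so 0.1563 bar = 0.1563 * 100000 = 15630 Pa. 1 psi = 6894.7573 Pa, so 1.822 psi = 1.822 * 6894.7573 = 12562.248 Pa. Sum: 15630 + 12562.248 = 28192.248 Pa. 1 bar = 100000 Pa, so 28192.248 Pa = 28192.248 / 100000 = 0.28192248 bar ≈ 0.2819 bar (4 s.f.). Final answer: 0.2819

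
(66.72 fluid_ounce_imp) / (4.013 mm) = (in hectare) 1 fluid_ounce_imp = 2.8413063e-05 m^3, so 66.72 fluid_ounce_imp = 66.72 * 2.8413063e-05 = 0.0018957195 m^3. 1 mm = 0.001 m, so 4.013 mm = 4.013 * 0.001 = 0.004013 m. Combine: 0.0018957195 m^3 / 0.004013 m = 0.4723946 m^2. 1 hectare = 10000 m^2, so 0.4723946 m^2 = 0.4723946 / 10000 = 4.723946e-05 hectare ≈ 4.724e-05 hectare (4 s.f.). Final answer: 4.724e-05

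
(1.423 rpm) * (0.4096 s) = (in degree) 1 rpm = 0.10471976 rad/s, so 1.423 rpm = 1.423 * 0.10471976 = 0.14901621 rad/s. 0.4096 s is already in s. Combine: 0.14901621 rad/s * 0.4096 s = 0.06103704 rad. 1 degree = 0.017453293 rad, so 0.06103704 rad = 0.06103704 / 0.017453293 = 3.4971648 degree ≈ 3.497 degree (4 s.f.). Final answer: 3.497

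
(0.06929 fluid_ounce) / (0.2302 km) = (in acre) 2.2e-12. Check: 1 fluid_ounce = 2.957353e-05 m^3, so 0.06929 fluid_ounce = 0.06929 * 2.957353e-05 = 2.0491499e-06 m^3. 1 km = 1000 m, so 0.2302 km = 0.2302 * 1000 = 230.2 m. Combine: 2.0491499e-06 m^3 / 230.2 m = 8.9016067e-09 m^2. 1 acre = 4046.8564 m^2, so 8.9016067e-09 m^2 = 8.9016067e-09 / 4046.8564 = 2.1996349e-12 acre ≈ 2.2e-12 acre (4 s.f.).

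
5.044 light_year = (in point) 1 light_year = 9.4607305e+15 m, so 5.044 light_year = 5.044 * 9.4607305e+15 = 4.7719925e+16 m. 1 point = 0.00035277778 m, so 4.7719925e+16 m = 4.7719925e+16 / 0.00035277778 = 1.3526908e+20 point ≈ 1.353e+20 point (4 s.f.). Final answer: 1.353e+20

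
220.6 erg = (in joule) 1 erg = 1e-07 J, so 220.6 erg = 220.6 * 1e-07 = 2.206e-05 J. 2.206e-05 J = 2.206e-05 joule. Final answer: 2.206e-05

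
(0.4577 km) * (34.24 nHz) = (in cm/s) 1 km = 1000 m, so 0.4577 km = 0.4577 * 1000 = 457.7 m. 1 nHz = 1e-09 Hz, so 34.24 nHz = 34.24 * 1e-09 = 3.424e-08 Hz. Combine: 457.7 m * 3.424e-08 Hz = 1.5671648e-05 m/s. 1 cm/s = 0.01 m/s, so 1.5671648e-05 m/s = 1.5671648e-05 / 0.01 = 0.0015671648 cm/s ≈ 0.001567 cm/s (4 s.f.). Final answer: 0.001567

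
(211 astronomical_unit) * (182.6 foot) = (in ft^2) 1 astronomical_unit = 1.4959787e+11 m, so 211 astronomical_unit = 211 * 1.4959787e+11 = 3.1565151e+13 m. 1 foot = 0.3048 m, so 182.6 foot = 182.6 * 0.3048 = 55.65648 m. Combine: 3.1565151e+13 m * 55.65648 m = 1.7568052e+15 m^2. 1 ft^2 = 0.09290304 m^2, so 1.7568052e+15 m^2 = 1.7568052e+15 / 0.09290304 = 1.8910094e+16 ft^2 ≈ 1.891e+16 ft^2 (4 s.f.). Final answer: 1.891e+16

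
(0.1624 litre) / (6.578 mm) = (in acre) 1 litre = 0.001 m^3, so 0.1624 litre = 0.1624 * 0.001 = 0.0001624 m^3. 1 mm = 0.001 m, so 6.578 mm = 6.578 * 0.001 = 0.006578 m. Combine: 0.0001624 m^3 / 0.006578 m = 0.024688355 m^2. 1 acre = 4046.8564 m^2, so 0.024688355 m^2 = 0.024688355 / 4046.8564 = 6.1006254e-06 acre ≈ 6.101e-06 acre (4 s.f.). Final answer: 6.101e-06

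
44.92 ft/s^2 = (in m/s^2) 13.69. Check: 1 ft/s^2 = 0.3048 m/s^2, so 44.92 ft/s^2 = 44.92 * 0.3048 = 13.691616 m/s^2. Result: 13.691616 m/s^2 ≈ 13.69 m/s^2 (4 s.f.).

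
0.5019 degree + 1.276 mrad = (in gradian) 0.6389. Check: 1 degree = 0.017453293 rad, so 0.5019 degree = 0.5019 * 0.017453293 = 0.0087598075 rad. 1 mrad = 0.001 rad, so 1.276 mrad = 1.276 * 0.001 = 0.001276 rad. Sum: 0.0087598075 + 0.001276 = 0.010035808 rad. 1 gradian = 0.015707963 rad, so 0.010035808 rad = 0.010035808 / 0.015707963 = 0.63889935 gradian ≈ 0.6389 gradian (4 s.f.).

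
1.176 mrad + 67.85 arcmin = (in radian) 1 mrad = 0.001 rad, so 1.176 mrad = 1.176 * 0.001 = 0.001176 rad. 1 arcmin = 0.00029088821 rad, so 67.85 arcmin = 67.85 * 0.00029088821 = 0.019736765 rad. Sum: 0.001176 + 0.019736765 = 0.020912765 rad. 0.020912765 rad = 0.020912765 radian ≈ 0.02091 radian (4 s.f.). Final answer: 0.02091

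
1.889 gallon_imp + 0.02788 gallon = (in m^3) 0.008693. Check: 1 gallon_imp = 0.00454609 m^3, so 1.889 gallon_imp = 1.889 * 0.00454609 = 0.008587564 m^3. 1 gallon = 0.0037854118 m^3, so 0.02788 gallon = 0.02788 * 0.0037854118 = 0.00010553728 m^3. Sum: 0.008587564 + 0.00010553728 = 0.0086931013 m^3. Result: 0.0086931013 m^3 ≈ 0.008693 m^3 (4 s.f.).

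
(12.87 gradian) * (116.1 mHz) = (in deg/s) 1.345. Check: 1 gradian = 0.015707963 rad, so 12.87 gradian = 12.87 * 0.015707963 = 0.20216149 rad. 1 mHz = 0.001 Hz, so 116.1 mHz = 116.1 * 0.001 = 0.1161 Hz. Combine: 0.20216149 rad * 0.1161 Hz = 0.023470949 rad/s. 1 deg/s = 0.017453293 rad/s, so 0.023470949 rad/s = 0.023470949 / 0.017453293 = 1.3447863 deg/s ≈ 1.345 deg/s (4 s.f.).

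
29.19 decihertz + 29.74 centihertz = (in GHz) 3.216e-09. Check: 1 decihertz = 0.1 Hz, so 29.19 decihertz = 29.19 * 0.1 = 2.919 Hz. 1 centihertz = 0.01 Hz, so 29.74 centihertz = 29.74 * 0.01 = 0.2974 Hz. Sum: 2.919 + 0.2974 = 3.2164 Hz. 1 GHz = 1e+09 Hz, so 3.2164 Hz = 3.2164 / 1e+09 = 3.2164e-09 GHz ≈ 3.216e-09 GHz (4 s.f.).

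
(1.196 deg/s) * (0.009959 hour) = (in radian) 1 deg/s = 0.017453293 rad/s, so 1.196 deg/s = 1.196 * 0.017453293 = 0.020874138 rad/s. 1 hour = 3600 s, so 0.009959 hour = 0.009959 * 3600 = 35.8524 s. Combine: 0.020874138 rad/s * 35.8524 s = 0.74838794 rad. 0.74838794 rad = 0.74838794 radian ≈ 0.7484 radian (4 s.f.). Final answer: 0.7484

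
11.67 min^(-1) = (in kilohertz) 0.0001945. Check: 1 min^(-1) = 0.016666667 Hz, so 11.67 min^(-1) = 11.67 * 0.016666667 = 0.1945 Hz. 1 kilohertz = 1000 Hz, so 0.1945 Hz = 0.1945 / 1000 = 0.0001945 kilohertz.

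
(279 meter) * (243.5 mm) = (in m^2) 279 meter = 279 m. 1 mm = 0.001 m, so 243.5 mm = 243.5 * 0.001 = 0.2435 m. Combine: 279 m * 0.2435 m = 67.9365 m^2. Result: 67.9365 m^2 ≈ 67.94 m^2 (4 s.f.). Final answer: 67.94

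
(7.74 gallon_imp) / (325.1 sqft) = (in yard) 1 gallon_imp = 0.00454609 m^3, so 7.74 gallon_imp = 7.74 * 0.00454609 = 0.035186737 m^3. 1 sqft = 0.09290304 m^2, so 325.1 sqft = 325.1 * 0.09290304 = 30.202778 m^2. Combine: 0.035186737 m^3 / 30.202778 m^2 = 0.0011650166 m. 1 yard = 0.9144 m, so 0.0011650166 m = 0.0011650166 / 0.9144 = 0.0012740776 yard ≈ 0.001274 yard (4 s.f.). Final answer: 0.001274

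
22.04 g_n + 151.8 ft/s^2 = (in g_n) 26.76. Check: 1 g_n = 9.80665 m/s^2, so 22.04 g_n = 22.04 * 9.80665 = 216.13857 m/s^2. 1 ft/s^2 = 0.3048 m/s^2, so 151.8 ft/s^2 = 151.8 * 0.3048 = 46.26864 m/s^2. Sum: 216.13857 + 46.26864 = 262.40721 m/s^2. 1 g_n = 9.80665 m/s^2, so 262.40721 m/s^2 = 262.40721 / 9.80665 = 26.758088 g_n ≈ 26.76 g_n (4 s.f.).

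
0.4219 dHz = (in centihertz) 4.219. Check: 1 dHz = 0.1 Hz, so 0.4219 dHz = 0.4219 * 0.1 = 0.04219 Hz. 1 centihertz = 0.01 Hz, so 0.04219 Hz = 0.04219 / 0.01 = 4.219 centihertz.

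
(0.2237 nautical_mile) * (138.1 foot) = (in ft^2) 1.877e+05. Check: 1 nautical_mile = 1852 m, so 0.2237 nautical_mile = 0.2237 * 1852 = 414.2924 m. 1 foot = 0.3048 m, so 138.1 foot = 138.1 * 0.3048 = 42.09288 m. Combine: 414.2924 m * 42.09288 m = 17438.76 m^2. 1 ft^2 = 0.09290304 m^2, so 17438.76 m^2 = 17438.76 / 0.09290304 = 187709.25 ft^2 ≈ 1.877e+05 ft^2 (4 s.f.).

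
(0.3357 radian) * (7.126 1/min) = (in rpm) 0.3357 radian = 0.3357 rad. 1 1/min = 0.016666667 Hz, so 7.126 1/min = 7.126 * 0.016666667 = 0.11876667 Hz. Combine: 0.3357 rad * 0.11876667 Hz = 0.03986997 rad/s. 1 rpm = 0.10471976 rad/s, so 0.03986997 rad/s = 0.03986997 / 0.10471976 = 0.38073017 rpm ≈ 0.3807 rpm (4 s.f.). Final answer: 0.3807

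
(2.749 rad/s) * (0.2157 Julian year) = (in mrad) 1.871e+10. Check: 2.749 rad/s is already in rad/s. 1 Julian year = 31557600 s, so 0.2157 Julian year = 0.2157 * 31557600 = 6806974.3 s. Combine: 2.749 rad/s * 6806974.3 s = 18712372 rad. 1 mrad = 0.001 rad, so 18712372 rad = 18712372 / 0.001 = 1.8712372e+10 mrad ≈ 1.871e+10 mrad (4 s.f.).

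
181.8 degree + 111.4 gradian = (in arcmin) 1.692e+04. Check: 1 degree = 0.017453293 rad, so 181.8 degree = 181.8 * 0.017453293 = 3.1730086 rad. 1 gradian = 0.015707963 rad, so 111.4 gradian = 111.4 * 0.015707963 = 1.7498671 rad. Sum: 3.1730086 + 1.7498671 = 4.9228757 rad. 1 arcmin = 0.00029088821 rad, so 4.9228757 rad = 4.9228757 / 0.00029088821 = 16923.6 arcmin ≈ 1.692e+04 arcmin (4 s.f.).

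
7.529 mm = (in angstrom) 7.529e+07. Check: 1 mm = 0.001 m, so 7.529 mm = 7.529 * 0.001 = 0.007529 m. 1 angstrom = 1e-10 m, so 0.007529 m = 0.007529 / 1e-10 = 75290000 angstrom ≈ 7.529e+07 angstrom (4 s.f.).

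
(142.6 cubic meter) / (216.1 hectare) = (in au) 142.6 cubic meter = 142.6 m^3. 1 hectare = 10000 m^2, so 216.1 hectare = 216.1 * 10000 = 2161000 m^2. Combine: 142.6 m^3 / 2161000 m^2 = 6.5987969e-05 m. 1 au = 1.4959787e+11 m, so 6.5987969e-05 m = 6.5987969e-05 / 1.4959787e+11 = 4.4110232e-16 au ≈ 4.411e-16 au (4 s.f.). Final answer: 4.411e-16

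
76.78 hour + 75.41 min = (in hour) 1 hour = 3600 s, so 76.78 hour = 76.78 * 3600 = 276408 s. 1 min = 60 s, so 75.41 min = 75.41 * 60 = 4524.6 s. Sum: 276408 + 4524.6 = 280932.6 s. 1 hour = 3600 s, so 280932.6 s = 280932.6 / 3600 = 78.036833 hour ≈ 78.04 hour (4 s.f.). Final answer: 78.04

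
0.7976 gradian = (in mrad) 1 gradian = 0.015707963 rad, so 0.7976 gradian = 0.7976 * 0.015707963 = 0.012528672 rad. 1 mrad = 0.001 rad, so 0.012528672 rad = 0.012528672 / 0.001 = 12.528672 mrad ≈ 12.53 mrad (4 s.f.). Final answer: 12.53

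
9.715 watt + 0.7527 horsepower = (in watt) 571. Check: 9.715 watt = 9.715 W. 1 horsepower = 745.69987 W, so 0.7527 horsepower = 0.7527 * 745.69987 = 561.28829 W. Sum: 9.715 + 561.28829 = 571.00329 W. 571.00329 W = 571.00329 watt ≈ 571 watt (4 s.f.).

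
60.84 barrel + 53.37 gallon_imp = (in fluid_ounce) 3.353e+05. Check: 1 barrel = 0.15898729 m^3, so 60.84 barrel = 60.84 * 0.15898729 = 9.672787 m^3. 1 gallon_imp = 0.00454609 m^3, so 53.37 gallon_imp = 53.37 * 0.00454609 = 0.24262482 m^3. Sum: 9.672787 + 0.24262482 = 9.9154118 m^3. 1 fluid_ounce = 2.957353e-05 m^3, so 9.9154118 m^3 = 9.9154118 / 2.957353e-05 = 335279.96 fluid_ounce ≈ 3.353e+05 fluid_ounce (4 s.f.).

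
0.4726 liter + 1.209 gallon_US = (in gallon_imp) 1 liter = 0.001 m^3, so 0.4726 liter = 0.4726 * 0.001 = 0.0004726 m^3. 1 gallon_US = 0.0037854118 m^3, so 1.209 gallon_US = 1.209 * 0.0037854118 = 0.0045765628 m^3. Sum: 0.0004726 + 0.0045765628 = 0.0050491628 m^3. 1 gallon_imp = 0.00454609 m^3, so 0.0050491628 m^3 = 0.0050491628 / 0.00454609 = 1.1106606 gallon_imp ≈ 1.111 gallon_imp (4 s.f.). Final answer: 1.111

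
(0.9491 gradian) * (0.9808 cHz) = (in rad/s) 0.0001462. Check: 1 gradian = 0.015707963 rad, so 0.9491 gradian = 0.9491 * 0.015707963 = 0.014908428 rad. 1 cHz = 0.01 Hz, so 0.9808 cHz = 0.9808 * 0.01 = 0.009808 Hz. Combine: 0.014908428 rad * 0.009808 Hz = 0.00014622186 rad/s. Result: 0.00014622186 rad/s ≈ 0.0001462 rad/s (4 s.f.).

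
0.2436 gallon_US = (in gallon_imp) 1 gallon_US = 0.0037854118 m^3, so 0.2436 gallon_US = 0.2436 * 0.0037854118 = 0.00092212631 m^3. 1 gallon_imp = 0.00454609 m^3, so 0.00092212631 m^3 = 0.00092212631 / 0.00454609 = 0.20283943 gallon_imp ≈ 0.2028 gallon_imp (4 s.f.). Final answer: 0.2028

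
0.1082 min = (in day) 1 min = 60 s, so 0.1082 min = 0.1082 * 60 = 6.492 s. 1 day = 86400 s, so 6.492 s = 6.492 / 86400 = 7.5138889e-05 day ≈ 7.514e-05 day (4 s.f.). Final answer: 7.514e-05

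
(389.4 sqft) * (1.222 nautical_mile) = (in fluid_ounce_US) 1 sqft = 0.09290304 m^2, so 389.4 sqft = 389.4 * 0.09290304 = 36.176444 m^2. 1 nautical_mile = 1852 m, so 1.222 nautical_mile = 1.222 * 1852 = 2263.144 m. Combine: 36.176444 m^2 * 2263.144 m = 81872.502 m^3. 1 fluid_ounce_US = 2.957353e-05 m^3, so 81872.502 m^3 = 81872.502 / 2.957353e-05 = 2.7684386e+09 fluid_ounce_US ≈ 2.768e+09 fluid_ounce_US (4 s.f.). Final answer: 2.768e+09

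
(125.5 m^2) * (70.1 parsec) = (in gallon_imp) 125.5 m^2 is already in m^2. 1 parsec = 3.0856776e+16 m, so 70.1 parsec = 70.1 * 3.0856776e+16 = 2.16306e+18 m. Combine: 125.5 m^2 * 2.16306e+18 m = 2.7146403e+20 m^3. 1 gallon_imp = 0.00454609 m^3, so 2.7146403e+20 m^3 = 2.7146403e+20 / 0.00454609 = 5.9713738e+22 gallon_imp ≈ 5.971e+22 gallon_imp (4 s.f.). Final answer: 5.971e+22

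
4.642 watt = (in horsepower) 0.006225. Check: 4.642 watt = 4.642 W. 1 horsepower = 745.69987 W, so 4.642 W = 4.642 / 745.69987 = 0.0062250245 horsepower ≈ 0.006225 horsepower (4 s.f.).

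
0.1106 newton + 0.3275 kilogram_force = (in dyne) 3.322e+05. Check: 0.1106 newton = 0.1106 N. 1 kilogram_force = 9.80665 N, so 0.3275 kilogram_force = 0.3275 * 9.80665 = 3.2116779 N. Sum: 0.1106 + 3.2116779 = 3.3222779 N. 1 dyne = 1e-05 N, so 3.3222779 N = 3.3222779 / 1e-05 = 332227.79 dyne ≈ 3.322e+05 dyne (4 s.f.).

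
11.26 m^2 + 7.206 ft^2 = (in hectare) 0.001193. Check: 11.26 m^2 is already in m^2. 1 ft^2 = 0.09290304 m^2, so 7.206 ft^2 = 7.206 * 0.09290304 = 0.66945931 m^2. Sum: 11.26 + 0.66945931 = 11.929459 m^2. 1 hectare = 10000 m^2, so 11.929459 m^2 = 11.929459 / 10000 = 0.0011929459 hectare ≈ 0.001193 hectare (4 s.f.).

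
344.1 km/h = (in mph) 1 km/h = 0.27777778 m/s, so 344.1 km/h = 344.1 * 0.27777778 = 95.583333 m/s. 1 mph = 0.44704 m/s, so 95.583333 m/s = 95.583333 / 0.44704 = 213.81383 mph ≈ 213.8 mph (4 s.f.). Final answer: 213.8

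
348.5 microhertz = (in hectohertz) 1 microhertz = 1e-06 Hz, so 348.5 microhertz = 348.5 * 1e-06 = 0.0003485 Hz. 1 hectohertz = 100 Hz, so 0.0003485 Hz = 0.0003485 / 100 = 3.485e-06 hectohertz. Final answer: 3.485e-06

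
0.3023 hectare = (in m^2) 3023. Check: 1 hectare = 10000 m^2, so 0.3023 hectare = 0.3023 * 10000 = 3023 m^2. Result: 3023 m^2.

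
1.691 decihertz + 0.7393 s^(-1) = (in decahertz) 1 decihertz = 0.1 Hz, so 1.691 decihertz = 1.691 * 0.1 = 0.1691 Hz. 0.7393 s^(-1) = 0.7393 Hz. Sum: 0.1691 + 0.7393 = 0.9084 Hz. 1 decahertz = 10 Hz, so 0.9084 Hz = 0.9084 / 10 = 0.09084 decahertz. Final answer: 0.09084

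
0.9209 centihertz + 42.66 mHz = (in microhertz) 5.187e+04. Check: 1 centihertz = 0.01 Hz, so 0.9209 centihertz = 0.9209 * 0.01 = 0.009209 Hz. 1 mHz = 0.001 Hz, so 42.66 mHz = 42.66 * 0.001 = 0.04266 Hz. Sum: 0.009209 + 0.04266 = 0.051869 Hz. 1 microhertz = 1e-06 Hz, so 0.051869 Hz = 0.051869 / 1e-06 = 51869 microhertz ≈ 5.187e+04 microhertz (4 s.f.).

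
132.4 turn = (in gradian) 1 turn = 6.2831853 rad, so 132.4 turn = 132.4 * 6.2831853 = 831.89373 rad. 1 gradian = 0.015707963 rad, so 831.89373 rad = 831.89373 / 0.015707963 = 52960 gradian ≈ 5.296e+04 gradian (4 s.f.). Final answer: 5.296e+04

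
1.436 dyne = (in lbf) 1 dyne = 1e-05 N, so 1.436 dyne = 1.436 * 1e-05 = 1.436e-05 N. 1 lbf = 4.4482216 N, so 1.436e-05 N = 1.436e-05 / 4.4482216 = 3.2282564e-06 lbf ≈ 3.228e-06 lbf (4 s.f.). Final answer: 3.228e-06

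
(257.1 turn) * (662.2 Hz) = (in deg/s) 1 turn = 6.2831853 rad, so 257.1 turn = 257.1 * 6.2831853 = 1615.4069 rad. 662.2 Hz is already in Hz. Combine: 1615.4069 rad * 662.2 Hz = 1069722.5 rad/s. 1 deg/s = 0.017453293 rad/s, so 1069722.5 rad/s = 1069722.5 / 0.017453293 = 61290583 deg/s ≈ 6.129e+07 deg/s (4 s.f.). Final answer: 6.129e+07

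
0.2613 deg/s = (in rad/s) 1 deg/s = 0.017453293 rad/s, so 0.2613 deg/s = 0.2613 * 0.017453293 = 0.0045605453 rad/s. Result: 0.0045605453 rad/s ≈ 0.004561 rad/s (4 s.f.). Final answer: 0.004561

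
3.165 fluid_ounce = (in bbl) 1 fluid_ounce = 2.957353e-05 m^3, so 3.165 fluid_ounce = 3.165 * 2.957353e-05 = 9.3600221e-05 m^3. 1 bbl = 0.15898729 m^3, so 9.3600221e-05 m^3 = 9.3600221e-05 / 0.15898729 = 0.00058872768 bbl ≈ 0.0005887 bbl (4 s.f.). Final answer: 0.0005887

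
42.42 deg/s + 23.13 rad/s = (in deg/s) 1 deg/s = 0.017453293 rad/s, so 42.42 deg/s = 42.42 * 0.017453293 = 0.74036867 rad/s. 23.13 rad/s is already in rad/s. Sum: 0.74036867 + 23.13 = 23.870369 rad/s. 1 deg/s = 0.017453293 rad/s, so 23.870369 rad/s = 23.870369 / 0.017453293 = 1367.6714 deg/s ≈ 1368 deg/s (4 s.f.). Final answer: 1368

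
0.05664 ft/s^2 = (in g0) 1 ft/s^2 = 0.3048 m/s^2, so 0.05664 ft/s^2 = 0.05664 * 0.3048 = 0.017263872 m/s^2. 1 g0 = 9.80665 m/s^2, so 0.017263872 m/s^2 = 0.017263872 / 9.80665 = 0.001760425 g0 ≈ 0.00176 g0 (4 s.f.). Final answer: 0.00176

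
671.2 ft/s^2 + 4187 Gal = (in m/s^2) 1 ft/s^2 = 0.3048 m/s^2, so 671.2 ft/s^2 = 671.2 * 0.3048 = 204.58176 m/s^2. 1 Gal = 0.01 m/s^2, so 4187 Gal = 4187 * 0.01 = 41.87 m/s^2. Sum: 204.58176 + 41.87 = 246.45176 m/s^2. Result: 246.45176 m/s^2 ≈ 246.5 m/s^2 (4 s.f.). Final answer: 246.5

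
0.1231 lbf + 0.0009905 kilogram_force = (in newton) 1 lbf = 4.4482216 N, so 0.1231 lbf = 0.1231 * 4.4482216 = 0.54757608 N. 1 kilogram_force = 9.80665 N, so 0.0009905 kilogram_force = 0.0009905 * 9.80665 = 0.0097134868 N. Sum: 0.54757608 + 0.0097134868 = 0.55728957 N. 0.55728957 N = 0.55728957 newton ≈ 0.5573 newton (4 s.f.). Final answer: 0.5573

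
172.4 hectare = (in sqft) 1.856e+07. Check: 1 hectare = 10000 m^2, so 172.4 hectare = 172.4 * 10000 = 1724000 m^2. 1 sqft = 0.09290304 m^2, so 1724000 m^2 = 1724000 / 0.09290304 = 18556982 sqft ≈ 1.856e+07 sqft (4 s.f.).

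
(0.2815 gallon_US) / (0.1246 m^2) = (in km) 1 gallon_US = 0.0037854118 m^3, so 0.2815 gallon_US = 0.2815 * 0.0037854118 = 0.0010655934 m^3. 0.1246 m^2 is already in m^2. Combine: 0.0010655934 m^3 / 0.1246 m^2 = 0.0085521141 m. 1 km = 1000 m, so 0.0085521141 m = 0.0085521141 / 1000 = 8.5521141e-06 km ≈ 8.552e-06 km (4 s.f.). Final answer: 8.552e-06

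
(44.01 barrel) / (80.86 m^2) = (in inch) 1 barrel = 0.15898729 m^3, so 44.01 barrel = 44.01 * 0.15898729 = 6.9970308 m^3. 80.86 m^2 is already in m^2. Combine: 6.9970308 m^3 / 80.86 m^2 = 0.08653266 m. 1 inch = 0.0254 m, so 0.08653266 m = 0.08653266 / 0.0254 = 3.4067976 inch ≈ 3.407 inch (4 s.f.). Final answer: 3.407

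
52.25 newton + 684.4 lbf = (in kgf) 52.25 newton = 52.25 N. 1 lbf = 4.4482216 N, so 684.4 lbf = 684.4 * 4.4482216 = 3044.3629 N. Sum: 52.25 + 3044.3629 = 3096.6129 N. 1 kgf = 9.80665 N, so 3096.6129 N = 3096.6129 / 9.80665 = 315.76664 kgf ≈ 315.8 kgf (4 s.f.). Final answer: 315.8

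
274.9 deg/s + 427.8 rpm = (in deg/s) 1 deg/s = 0.017453293 rad/s, so 274.9 deg/s = 274.9 * 0.017453293 = 4.7979101 rad/s. 1 rpm = 0.10471976 rad/s, so 427.8 rpm = 427.8 * 0.10471976 = 44.799111 rad/s. Sum: 4.7979101 + 44.799111 = 49.597021 rad/s. 1 deg/s = 0.017453293 rad/s, so 49.597021 rad/s = 49.597021 / 0.017453293 = 2841.7 deg/s ≈ 2842 deg/s (4 s.f.). Final answer: 2842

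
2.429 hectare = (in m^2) 2.429e+04. Check: 1 hectare = 10000 m^2, so 2.429 hectare = 2.429 * 10000 = 24290 m^2. Result: 24290 m^2 ≈ 2.429e+04 m^2 (4 s.f.).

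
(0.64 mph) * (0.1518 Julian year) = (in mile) 1 mph = 0.44704 m/s, so 0.64 mph = 0.64 * 0.44704 = 0.2861056 m/s. 1 Julian year = 31557600 s, so 0.1518 Julian year = 0.1518 * 31557600 = 4790443.7 s. Combine: 0.2861056 m/s * 4790443.7 s = 1370572.8 m. 1 mile = 1609.344 m, so 1370572.8 m = 1370572.8 / 1609.344 = 851.63443 mile ≈ 851.6 mile (4 s.f.). Final answer: 851.6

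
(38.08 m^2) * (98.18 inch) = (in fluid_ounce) 38.08 m^2 is already in m^2. 1 inch = 0.0254 m, so 98.18 inch = 98.18 * 0.0254 = 2.493772 m. Combine: 38.08 m^2 * 2.493772 m = 94.962838 m^3. 1 fluid_ounce = 2.957353e-05 m^3, so 94.962838 m^3 = 94.962838 / 2.957353e-05 = 3211075.6 fluid_ounce ≈ 3.211e+06 fluid_ounce (4 s.f.). Final answer: 3.211e+06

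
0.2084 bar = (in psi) 1 bar = 100000 Pa, so 0.2084 bar = 0.2084 * 100000 = 20840 Pa. 1 psi = 6894.7573 Pa, so 20840 Pa = 20840 / 6894.7573 = 3.0225865 psi ≈ 3.023 psi (4 s.f.). Final answer: 3.023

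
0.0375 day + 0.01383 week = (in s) 1.16e+04. Check: 1 day = 86400 s, so 0.0375 day = 0.0375 * 86400 = 3240 s. 1 week = 604800 s, so 0.01383 week = 0.01383 * 604800 = 8364.384 s. Sum: 3240 + 8364.384 = 11604.384 s. Result: 11604.384 s ≈ 1.16e+04 s (4 s.f.).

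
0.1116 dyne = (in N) 1 dyne = 1e-05 N, so 0.1116 dyne = 0.1116 * 1e-05 = 1.116e-06 N. Result: 1.116e-06 N. Final answer: 1.116e-06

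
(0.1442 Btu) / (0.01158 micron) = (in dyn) 1.314e+15. Check: 1 Btu = 1055.0559 J, so 0.1442 Btu = 0.1442 * 1055.0559 = 152.13905 J. 1 micron = 1e-06 m, so 0.01158 micron = 0.01158 * 1e-06 = 1.158e-08 m. Combine: 152.13905 J / 1.158e-08 m = 1.3138088e+10 N. 1 dyn = 1e-05 N, so 1.3138088e+10 N = 1.3138088e+10 / 1e-05 = 1.3138088e+15 dyn ≈ 1.314e+15 dyn (4 s.f.).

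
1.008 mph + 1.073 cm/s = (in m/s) 0.4613. Check: 1 mph = 0.44704 m/s, so 1.008 mph = 1.008 * 0.44704 = 0.45061632 m/s. 1 cm/s = 0.01 m/s, so 1.073 cm/s = 1.073 * 0.01 = 0.01073 m/s. Sum: 0.45061632 + 0.01073 = 0.46134632 m/s. Result: 0.46134632 m/s ≈ 0.4613 m/s (4 s.f.).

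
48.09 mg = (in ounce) 0.001696. Check: 1 mg = 1e-06 kg, so 48.09 mg = 48.09 * 1e-06 = 4.809e-05 kg. 1 ounce = 0.028349523 kg, so 4.809e-05 kg = 4.809e-05 / 0.028349523 = 0.0016963248 ounce ≈ 0.001696 ounce (4 s.f.).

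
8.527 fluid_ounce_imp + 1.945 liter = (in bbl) 0.01376. Check: 1 fluid_ounce_imp = 2.8413063e-05 m^3, so 8.527 fluid_ounce_imp = 8.527 * 2.8413063e-05 = 0.00024227818 m^3. 1 liter = 0.001 m^3, so 1.945 liter = 1.945 * 0.001 = 0.001945 m^3. Sum: 0.00024227818 + 0.001945 = 0.0021872782 m^3. 1 bbl = 0.15898729 m^3, so 0.0021872782 m^3 = 0.0021872782 / 0.15898729 = 0.013757566 bbl ≈ 0.01376 bbl (4 s.f.).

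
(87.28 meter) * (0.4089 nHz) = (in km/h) 1.285e-07. Check: 87.28 meter = 87.28 m. 1 nHz = 1e-09 Hz, so 0.4089 nHz = 0.4089 * 1e-09 = 4.089e-10 Hz. Combine: 87.28 m * 4.089e-10 Hz = 3.5688792e-08 m/s. 1 km/h = 0.27777778 m/s, so 3.5688792e-08 m/s = 3.5688792e-08 / 0.27777778 = 1.2847965e-07 km/h ≈ 1.285e-07 km/h (4 s.f.).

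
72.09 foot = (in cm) 2197. Check: 1 foot = 0.3048 m, so 72.09 foot = 72.09 * 0.3048 = 21.973032 m. 1 cm = 0.01 m, so 21.973032 m = 21.973032 / 0.01 = 2197.3032 cm ≈ 2197 cm (4 s.f.).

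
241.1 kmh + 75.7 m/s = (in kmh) 513.6. Check: 1 kmh = 0.27777778 m/s, so 241.1 kmh = 241.1 * 0.27777778 = 66.972222 m/s. 75.7 m/s is already in m/s. Sum: 66.972222 + 75.7 = 142.67222 m/s. 1 kmh = 0.27777778 m/s, so 142.67222 m/s = 142.67222 / 0.27777778 = 513.62 kmh ≈ 513.6 kmh (4 s.f.).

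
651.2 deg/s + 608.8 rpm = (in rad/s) 1 deg/s = 0.017453293 rad/s, so 651.2 deg/s = 651.2 * 0.017453293 = 11.365584 rad/s. 1 rpm = 0.10471976 rad/s, so 608.8 rpm = 608.8 * 0.10471976 = 63.753387 rad/s. Sum: 11.365584 + 63.753387 = 75.118971 rad/s. Result: 75.118971 rad/s ≈ 75.12 rad/s (4 s.f.). Final answer: 75.12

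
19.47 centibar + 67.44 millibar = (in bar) 0.2621. Check: 1 centibar = 1000 Pa, so 19.47 centibar = 19.47 * 1000 = 19470 Pa. 1 millibar = 100 Pa, so 67.44 millibar = 67.44 * 100 = 6744 Pa. Sum: 19470 + 6744 = 26214 Pa. 1 bar = 100000 Pa, so 26214 Pa = 26214 / 100000 = 0.26214 bar ≈ 0.2621 bar (4 s.f.).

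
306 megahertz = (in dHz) 3.06e+09. Check: 1 megahertz = 1000000 Hz, so 306 megahertz = 306 * 1000000 = 3.06e+08 Hz. 1 dHz = 0.1 Hz, so 3.06e+08 Hz = 3.06e+08 / 0.1 = 3.06e+09 dHz.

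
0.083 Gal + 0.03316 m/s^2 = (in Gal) 1 Gal = 0.01 m/s^2, so 0.083 Gal = 0.083 * 0.01 = 0.00083 m/s^2. 0.03316 m/s^2 is already in m/s^2. Sum: 0.00083 + 0.03316 = 0.03399 m/s^2. 1 Gal = 0.01 m/s^2, so 0.03399 m/s^2 = 0.03399 / 0.01 = 3.399 Gal. Final answer: 3.399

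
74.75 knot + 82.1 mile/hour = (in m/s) 75.16. Check: 1 knot = 0.51444444 m/s, so 74.75 knot = 74.75 * 0.51444444 = 38.454722 m/s. 1 mile/hour = 0.44704 m/s, so 82.1 mile/hour = 82.1 * 0.44704 = 36.701984 m/s. Sum: 38.454722 + 36.701984 = 75.156706 m/s. Result: 75.156706 m/s ≈ 75.16 m/s (4 s.f.).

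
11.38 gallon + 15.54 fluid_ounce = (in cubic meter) 1 gallon = 0.0037854118 m^3, so 11.38 gallon = 11.38 * 0.0037854118 = 0.043077986 m^3. 1 fluid_ounce = 2.957353e-05 m^3, so 15.54 fluid_ounce = 15.54 * 2.957353e-05 = 0.00045957265 m^3. Sum: 0.043077986 + 0.00045957265 = 0.043537559 m^3. 0.043537559 m^3 = 0.043537559 cubic meter ≈ 0.04354 cubic meter (4 s.f.). Final answer: 0.04354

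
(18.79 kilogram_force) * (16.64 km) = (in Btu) 1 kilogram_force = 9.80665 N, so 18.79 kilogram_force = 18.79 * 9.80665 = 184.26695 N. 1 km = 1000 m, so 16.64 km = 16.64 * 1000 = 16640 m. Combine: 184.26695 N * 16640 m = 3066202.1 J. 1 Btu = 1055.0559 J, so 3066202.1 J = 3066202.1 / 1055.0559 = 2906.1989 Btu ≈ 2906 Btu (4 s.f.). Final answer: 2906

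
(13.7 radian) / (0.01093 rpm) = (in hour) 3.325. Check: 13.7 radian = 13.7 rad. 1 rpm = 0.10471976 rad/s, so 0.01093 rpm = 0.01093 * 0.10471976 = 0.0011445869 rad/s. Combine: 13.7 rad / 0.0011445869 rad/s = 11969.384 s. 1 hour = 3600 s, so 11969.384 s = 11969.384 / 3600 = 3.3248288 hour ≈ 3.325 hour (4 s.f.).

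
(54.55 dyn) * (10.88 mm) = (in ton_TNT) 1 dyn = 1e-05 N, so 54.55 dyn = 54.55 * 1e-05 = 0.0005455 N. 1 mm = 0.001 m, so 10.88 mm = 10.88 * 0.001 = 0.01088 m. Combine: 0.0005455 N * 0.01088 m = 5.93504e-06 J. 1 ton_TNT = 4.184e+09 J, so 5.93504e-06 J = 5.93504e-06 / 4.184e+09 = 1.4185086e-15 ton_TNT ≈ 1.419e-15 ton_TNT (4 s.f.). Final answer: 1.419e-15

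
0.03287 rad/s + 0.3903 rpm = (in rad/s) 0.07374. Check: 0.03287 rad/s is already in rad/s. 1 rpm = 0.10471976 rad/s, so 0.3903 rpm = 0.3903 * 0.10471976 = 0.04087212 rad/s. Sum: 0.03287 + 0.04087212 = 0.07374212 rad/s. Result: 0.07374212 rad/s ≈ 0.07374 rad/s (4 s.f.).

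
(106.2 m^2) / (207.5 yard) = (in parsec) 106.2 m^2 is already in m^2. 1 yard = 0.9144 m, so 207.5 yard = 207.5 * 0.9144 = 189.738 m. Combine: 106.2 m^2 / 189.738 m = 0.55971919 m. 1 parsec = 3.0856776e+16 m, so 0.55971919 m = 0.55971919 / 3.0856776e+16 = 1.8139264e-17 parsec ≈ 1.814e-17 parsec (4 s.f.). Final answer: 1.814e-17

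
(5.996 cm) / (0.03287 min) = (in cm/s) 3.04. Check: 1 cm = 0.01 m, so 5.996 cm = 5.996 * 0.01 = 0.05996 m. 1 min = 60 s, so 0.03287 min = 0.03287 * 60 = 1.9722 s. Combine: 0.05996 m / 1.9722 s = 0.030402596 m/s. 1 cm/s = 0.01 m/s, so 0.030402596 m/s = 0.030402596 / 0.01 = 3.0402596 cm/s ≈ 3.04 cm/s (4 s.f.).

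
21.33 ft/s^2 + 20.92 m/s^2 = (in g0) 1 ft/s^2 = 0.3048 m/s^2, so 21.33 ft/s^2 = 21.33 * 0.3048 = 6.501384 m/s^2. 20.92 m/s^2 is already in m/s^2. Sum: 6.501384 + 20.92 = 27.421384 m/s^2. 1 g0 = 9.80665 m/s^2, so 27.421384 m/s^2 = 27.421384 / 9.80665 = 2.796203 g0 ≈ 2.796 g0 (4 s.f.). Final answer: 2.796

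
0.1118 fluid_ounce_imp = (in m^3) 3.177e-06. Check: 1 fluid_ounce_imp = 2.8413063e-05 m^3, so 0.1118 fluid_ounce_imp = 0.1118 * 2.8413063e-05 = 3.1765804e-06 m^3. Result: 3.1765804e-06 m^3 ≈ 3.177e-06 m^3 (4 s.f.).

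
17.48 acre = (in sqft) 1 acre = 4046.8564 m^2, so 17.48 acre = 17.48 * 4046.8564 = 70739.05 m^2. 1 sqft = 0.09290304 m^2, so 70739.05 m^2 = 70739.05 / 0.09290304 = 761428.8 sqft ≈ 7.614e+05 sqft (4 s.f.). Final answer: 7.614e+05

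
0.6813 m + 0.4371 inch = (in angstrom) 0.6813 m is already in m. 1 inch = 0.0254 m, so 0.4371 inch = 0.4371 * 0.0254 = 0.01110234 m. Sum: 0.6813 + 0.01110234 = 0.69240234 m. 1 angstrom = 1e-10 m, so 0.69240234 m = 0.69240234 / 1e-10 = 6.9240234e+09 angstrom ≈ 6.924e+09 angstrom (4 s.f.). Final answer: 6.924e+09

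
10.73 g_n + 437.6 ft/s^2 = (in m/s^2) 1 g_n = 9.80665 m/s^2, so 10.73 g_n = 10.73 * 9.80665 = 105.22535 m/s^2. 1 ft/s^2 = 0.3048 m/s^2, so 437.6 ft/s^2 = 437.6 * 0.3048 = 133.38048 m/s^2. Sum: 105.22535 + 133.38048 = 238.60583 m/s^2. Result: 238.60583 m/s^2 ≈ 238.6 m/s^2 (4 s.f.). Final answer: 238.6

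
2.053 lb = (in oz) 32.85. Check: 1 lb = 0.45359237 kg, so 2.053 lb = 2.053 * 0.45359237 = 0.93122514 kg. 1 oz = 0.028349523 kg, so 0.93122514 kg = 0.93122514 / 0.028349523 = 32.848 oz ≈ 32.85 oz (4 s.f.).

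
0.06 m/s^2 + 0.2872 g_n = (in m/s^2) 0.06 m/s^2 is already in m/s^2. 1 g_n = 9.80665 m/s^2, so 0.2872 g_n = 0.2872 * 9.80665 = 2.8164699 m/s^2. Sum: 0.06 + 2.8164699 = 2.8764699 m/s^2. Result: 2.8764699 m/s^2 ≈ 2.876 m/s^2 (4 s.f.). Final answer: 2.876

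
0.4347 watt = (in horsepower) 0.4347 watt = 0.4347 W. 1 horsepower = 745.69987 W, so 0.4347 W = 0.4347 / 745.69987 = 0.0005829423 horsepower ≈ 0.0005829 horsepower (4 s.f.). Final answer: 0.0005829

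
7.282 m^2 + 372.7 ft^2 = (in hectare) 7.282 m^2 is already in m^2. 1 ft^2 = 0.09290304 m^2, so 372.7 ft^2 = 372.7 * 0.09290304 = 34.624963 m^2. Sum: 7.282 + 34.624963 = 41.906963 m^2. 1 hectare = 10000 m^2, so 41.906963 m^2 = 41.906963 / 10000 = 0.0041906963 hectare ≈ 0.004191 hectare (4 s.f.). Final answer: 0.004191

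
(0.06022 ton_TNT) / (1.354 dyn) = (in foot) 1 ton_TNT = 4.184e+09 J, so 0.06022 ton_TNT = 0.06022 * 4.184e+09 = 2.5196048e+08 J. 1 dyn = 1e-05 N, so 1.354 dyn = 1.354 * 1e-05 = 1.354e-05 N. Combine: 2.5196048e+08 J / 1.354e-05 N = 1.8608603e+13 m. 1 foot = 0.3048 m, so 1.8608603e+13 m = 1.8608603e+13 / 0.3048 = 6.1051846e+13 foot ≈ 6.105e+13 foot (4 s.f.). Final answer: 6.105e+13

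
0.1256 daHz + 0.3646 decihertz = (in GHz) 1.292e-09. Check: 1 daHz = 10 Hz, so 0.1256 daHz = 0.1256 * 10 = 1.256 Hz. 1 decihertz = 0.1 Hz, so 0.3646 decihertz = 0.3646 * 0.1 = 0.03646 Hz. Sum: 1.256 + 0.03646 = 1.29246 Hz. 1 GHz = 1e+09 Hz, so 1.29246 Hz = 1.29246 / 1e+09 = 1.29246e-09 GHz ≈ 1.292e-09 GHz (4 s.f.).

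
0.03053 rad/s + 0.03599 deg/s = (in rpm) 0.03053 rad/s is already in rad/s. 1 deg/s = 0.017453293 rad/s, so 0.03599 deg/s = 0.03599 * 0.017453293 = 0.000628144 rad/s. Sum: 0.03053 + 0.000628144 = 0.031158144 rad/s. 1 rpm = 0.10471976 rad/s, so 0.031158144 rad/s = 0.031158144 / 0.10471976 = 0.29753836 rpm ≈ 0.2975 rpm (4 s.f.). Final answer: 0.2975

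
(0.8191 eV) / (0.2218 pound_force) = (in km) 1.33e-22. Check: 1 eV = 1.6021766e-19 J, so 0.8191 eV = 0.8191 * 1.6021766e-19 = 1.3123429e-19 J. 1 pound_force = 4.4482216 N, so 0.2218 pound_force = 0.2218 * 4.4482216 = 0.98661555 N. Combine: 1.3123429e-19 J / 0.98661555 N = 1.3301461e-19 m. 1 km = 1000 m, so 1.3301461e-19 m = 1.3301461e-19 / 1000 = 1.3301461e-22 km ≈ 1.33e-22 km (4 s.f.).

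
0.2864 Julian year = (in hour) 2511. Check: 1 Julian year = 31557600 s, so 0.2864 Julian year = 0.2864 * 31557600 = 9038096.6 s. 1 hour = 3600 s, so 9038096.6 s = 9038096.6 / 3600 = 2510.5824 hour ≈ 2511 hour (4 s.f.).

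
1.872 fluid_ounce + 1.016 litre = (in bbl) 1 fluid_ounce = 2.957353e-05 m^3, so 1.872 fluid_ounce = 1.872 * 2.957353e-05 = 5.5361647e-05 m^3. 1 litre = 0.001 m^3, so 1.016 litre = 1.016 * 0.001 = 0.001016 m^3. Sum: 5.5361647e-05 + 0.001016 = 0.0010713616 m^3. 1 bbl = 0.15898729 m^3, so 0.0010713616 m^3 = 0.0010713616 / 0.15898729 = 0.006738662 bbl ≈ 0.006739 bbl (4 s.f.). Final answer: 0.006739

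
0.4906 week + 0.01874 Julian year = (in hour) 246.7. Check: 1 week = 604800 s, so 0.4906 week = 0.4906 * 604800 = 296714.88 s. 1 Julian year = 31557600 s, so 0.01874 Julian year = 0.01874 * 31557600 = 591389.42 s. Sum: 296714.88 + 591389.42 = 888104.3 s. 1 hour = 3600 s, so 888104.3 s = 888104.3 / 3600 = 246.69564 hour ≈ 246.7 hour (4 s.f.).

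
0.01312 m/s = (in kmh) 0.04723. Check: 1 kmh = 0.27777778 m/s, so 0.01312 m/s = 0.01312 / 0.27777778 = 0.047232 kmh ≈ 0.04723 kmh (4 s.f.).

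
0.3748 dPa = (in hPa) 0.0003748. Check: 1 dPa = 0.1 Pa, so 0.3748 dPa = 0.3748 * 0.1 = 0.03748 Pa. 1 hPa = 100 Pa, so 0.03748 Pa = 0.03748 / 100 = 0.0003748 hPa.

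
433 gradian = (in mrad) 6802. Check: 1 gradian = 0.015707963 rad, so 433 gradian = 433 * 0.015707963 = 6.8015481 rad. 1 mrad = 0.001 rad, so 6.8015481 rad = 6.8015481 / 0.001 = 6801.5481 mrad ≈ 6802 mrad (4 s.f.).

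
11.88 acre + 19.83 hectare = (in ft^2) 1 acre = 4046.8564 m^2, so 11.88 acre = 11.88 * 4046.8564 = 48076.654 m^2. 1 hectare = 10000 m^2, so 19.83 hectare = 19.83 * 10000 = 198300 m^2. Sum: 48076.654 + 198300 = 246376.65 m^2. 1 ft^2 = 0.09290304 m^2, so 246376.65 m^2 = 246376.65 / 0.09290304 = 2651976.2 ft^2 ≈ 2.652e+06 ft^2 (4 s.f.). Final answer: 2.652e+06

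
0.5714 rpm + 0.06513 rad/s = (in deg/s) 7.16. Check: 1 rpm = 0.10471976 rad/s, so 0.5714 rpm = 0.5714 * 0.10471976 = 0.059836868 rad/s. 0.06513 rad/s is already in rad/s. Sum: 0.059836868 + 0.06513 = 0.12496687 rad/s. 1 deg/s = 0.017453293 rad/s, so 0.12496687 rad/s = 0.12496687 / 0.017453293 = 7.1600741 deg/s ≈ 7.16 deg/s (4 s.f.).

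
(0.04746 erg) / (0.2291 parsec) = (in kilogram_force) 1 erg = 1e-07 J, so 0.04746 erg = 0.04746 * 1e-07 = 4.746e-09 J. 1 parsec = 3.0856776e+16 m, so 0.2291 parsec = 0.2291 * 3.0856776e+16 = 7.0692873e+15 m. Combine: 4.746e-09 J / 7.0692873e+15 m = 6.713548e-25 N. 1 kilogram_force = 9.80665 N, so 6.713548e-25 N = 6.713548e-25 / 9.80665 = 6.8459138e-26 kilogram_force ≈ 6.846e-26 kilogram_force (4 s.f.). Final answer: 6.846e-26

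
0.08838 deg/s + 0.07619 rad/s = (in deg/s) 1 deg/s = 0.017453293 rad/s, so 0.08838 deg/s = 0.08838 * 0.017453293 = 0.001542522 rad/s. 0.07619 rad/s is already in rad/s. Sum: 0.001542522 + 0.07619 = 0.077732522 rad/s. 1 deg/s = 0.017453293 rad/s, so 0.077732522 rad/s = 0.077732522 / 0.017453293 = 4.4537454 deg/s ≈ 4.454 deg/s (4 s.f.). Final answer: 4.454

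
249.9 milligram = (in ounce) 1 milligram = 1e-06 kg, so 249.9 milligram = 249.9 * 1e-06 = 0.0002499 kg. 1 ounce = 0.028349523 kg, so 0.0002499 kg = 0.0002499 / 0.028349523 = 0.0088149631 ounce ≈ 0.008815 ounce (4 s.f.). Final answer: 0.008815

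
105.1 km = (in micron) 1.051e+11. Check: 1 km = 1000 m, so 105.1 km = 105.1 * 1000 = 105100 m. 1 micron = 1e-06 m, so 105100 m = 105100 / 1e-06 = 1.051e+11 micron.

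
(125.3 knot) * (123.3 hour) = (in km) 2.861e+04. Check: 1 knot = 0.51444444 m/s, so 125.3 knot = 125.3 * 0.51444444 = 64.459889 m/s. 1 hour = 3600 s, so 123.3 hour = 123.3 * 3600 = 443880 s. Combine: 64.459889 m/s * 443880 s = 28612455 m. 1 km = 1000 m, so 28612455 m = 28612455 / 1000 = 28612.455 km ≈ 2.861e+04 km (4 s.f.).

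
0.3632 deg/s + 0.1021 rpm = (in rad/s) 1 deg/s = 0.017453293 rad/s, so 0.3632 deg/s = 0.3632 * 0.017453293 = 0.0063390358 rad/s. 1 rpm = 0.10471976 rad/s, so 0.1021 rpm = 0.1021 * 0.10471976 = 0.010691887 rad/s. Sum: 0.0063390358 + 0.010691887 = 0.017030923 rad/s. Result: 0.017030923 rad/s ≈ 0.01703 rad/s (4 s.f.). Final answer: 0.01703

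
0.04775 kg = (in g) 1 g = 0.001 kg, so 0.04775 kg = 0.04775 / 0.001 = 47.75 g. Final answer: 47.75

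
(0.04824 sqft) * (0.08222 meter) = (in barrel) 1 sqft = 0.09290304 m^2, so 0.04824 sqft = 0.04824 * 0.09290304 = 0.0044816426 m^2. 0.08222 meter = 0.08222 m. Combine: 0.0044816426 m^2 * 0.08222 m = 0.00036848066 m^3. 1 barrel = 0.15898729 m^3, so 0.00036848066 m^3 = 0.00036848066 / 0.15898729 = 0.0023176736 barrel ≈ 0.002318 barrel (4 s.f.). Final answer: 0.002318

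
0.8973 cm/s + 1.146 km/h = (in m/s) 0.3273. Check: 1 cm/s = 0.01 m/s, so 0.8973 cm/s = 0.8973 * 0.01 = 0.008973 m/s. 1 km/h = 0.27777778 m/s, so 1.146 km/h = 1.146 * 0.27777778 = 0.31833333 m/s. Sum: 0.008973 + 0.31833333 = 0.32730633 m/s. Result: 0.32730633 m/s ≈ 0.3273 m/s (4 s.f.).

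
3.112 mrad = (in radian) 0.003112. Check: 1 mrad = 0.001 rad, so 3.112 mrad = 3.112 * 0.001 = 0.003112 rad. 0.003112 rad = 0.003112 radian.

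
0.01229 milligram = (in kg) 1.229e-08. Check: 1 milligram = 1e-06 kg, so 0.01229 milligram = 0.01229 * 1e-06 = 1.229e-08 kg. Result: 1.229e-08 kg.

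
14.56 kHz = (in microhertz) 1.456e+10. Check: 1 kHz = 1000 Hz, so 14.56 kHz = 14.56 * 1000 = 14560 Hz. 1 microhertz = 1e-06 Hz, so 14560 Hz = 14560 / 1e-06 = 1.456e+10 microhertz.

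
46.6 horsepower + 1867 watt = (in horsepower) 49.1. Check: 1 horsepower = 745.69987 W, so 46.6 horsepower = 46.6 * 745.69987 = 34749.614 W. 1867 watt = 1867 W. Sum: 34749.614 + 1867 = 36616.614 W. 1 horsepower = 745.69987 W, so 36616.614 W = 36616.614 / 745.69987 = 49.103688 horsepower ≈ 49.1 horsepower (4 s.f.).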